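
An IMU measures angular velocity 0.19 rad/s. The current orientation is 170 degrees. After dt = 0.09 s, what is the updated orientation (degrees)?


delta_theta = w * dt = 0.19 * 0.09 = 0.0171 rad
= 0.9798 deg
theta_new = 170 + 0.9798 = 170.9798 deg


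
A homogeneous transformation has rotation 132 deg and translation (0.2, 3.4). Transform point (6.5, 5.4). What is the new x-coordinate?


x' = cos(theta)*px - sin(theta)*py + tx
= -0.6691*6.5 - 0.7431*5.4 + 0.2
= -8.1623


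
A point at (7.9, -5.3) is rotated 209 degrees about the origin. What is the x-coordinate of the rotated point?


x' = x*cos(theta) - y*sin(theta)
cos(209 deg) = -0.8746, sin(209 deg) = -0.4848
x' = 7.9 * -0.8746 - -5.3 * -0.4848
= -6.9095 - 2.5695
= -9.479


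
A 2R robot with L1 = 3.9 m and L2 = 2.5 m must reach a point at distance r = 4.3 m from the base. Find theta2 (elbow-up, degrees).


cos(theta2) = (r^2 - L1^2 - L2^2) / (2*L1*L2)
cos(theta2) = (18.49 - 15.21 - 6.25) / 19.5
cos(theta2) = -0.152308
theta2 = 98.7607 degrees


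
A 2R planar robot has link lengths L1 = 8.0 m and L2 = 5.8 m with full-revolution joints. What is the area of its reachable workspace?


r_max = L1 + L2 = 13.8 m
r_min = |L1 - L2| = 2.2 m
Area = pi*(r_max^2 - r_min^2)
= pi*(190.44 - 4.84)
= pi * 185.6
= 583.0796 m^2


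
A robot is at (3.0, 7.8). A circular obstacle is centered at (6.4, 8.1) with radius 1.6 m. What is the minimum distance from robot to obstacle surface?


center_dist = sqrt((3.0-6.4)^2 + (7.8-8.1)^2)
= sqrt(11.56 + 0.09)
= 3.4132
min_dist = center_dist - radius = 3.4132 - 1.6 = 1.8132 m


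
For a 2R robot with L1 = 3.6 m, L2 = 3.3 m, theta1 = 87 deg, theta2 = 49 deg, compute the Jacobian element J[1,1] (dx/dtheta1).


J[1,1] = -L1*sin(t1) - L2*sin(t1+t2)
= -3.6*sin(87) - 3.3*sin(136)
= -5.8874


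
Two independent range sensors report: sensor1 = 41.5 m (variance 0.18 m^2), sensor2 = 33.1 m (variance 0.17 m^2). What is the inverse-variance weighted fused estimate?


w1 = (1/var1) / (1/var1 + 1/var2)
   = 5.5556 / (5.5556 + 5.8824) = 0.4857
w2 = 1 - w1 = 0.5143
fused = w1*s1 + w2*s2 = 20.1571 + 17.0229
= 37.18 m


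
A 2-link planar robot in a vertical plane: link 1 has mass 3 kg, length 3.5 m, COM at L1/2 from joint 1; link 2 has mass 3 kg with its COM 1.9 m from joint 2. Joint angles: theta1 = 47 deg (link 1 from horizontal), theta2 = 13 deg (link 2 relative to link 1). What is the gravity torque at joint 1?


Horizontal distance from joint 1 to link-1 COM:
  x_c1 = (L1/2)*cos(t1) = 1.75 * 0.682 = 1.1935 m
Horizontal distance from joint 1 to link-2 COM:
  x_c2 = L1*cos(t1) + Lc2*cos(t1+t2)
       = 3.5*0.682 + 1.9*0.5 = 3.337 m
tau1 = m1*g*x_c1 + m2*g*x_c2
     = 3*9.81*1.1935 + 3*9.81*3.337
     = 35.1246 + 98.2077
     = 133.3324 Nm


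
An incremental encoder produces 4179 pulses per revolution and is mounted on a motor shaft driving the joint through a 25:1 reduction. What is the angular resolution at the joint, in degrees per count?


counts per rev = 4179
effective counts at joint = 4179 * 25 = 104475
resolution = 360 / 104475
= 0.0034 deg/count


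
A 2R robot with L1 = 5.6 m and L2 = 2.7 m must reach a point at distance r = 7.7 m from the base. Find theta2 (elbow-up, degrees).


cos(theta2) = (r^2 - L1^2 - L2^2) / (2*L1*L2)
cos(theta2) = (59.29 - 31.36 - 7.29) / 30.24
cos(theta2) = 0.68254
theta2 = 46.9576 degrees


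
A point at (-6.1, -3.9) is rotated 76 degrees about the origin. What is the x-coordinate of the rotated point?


x' = x*cos(theta) - y*sin(theta)
cos(76 deg) = 0.2419, sin(76 deg) = 0.9703
x' = -6.1 * 0.2419 - -3.9 * 0.9703
= -1.4757 - -3.7842
= 2.3084


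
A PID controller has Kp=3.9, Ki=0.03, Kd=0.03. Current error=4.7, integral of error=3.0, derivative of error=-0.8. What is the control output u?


u = Kp*e + Ki*int(e) + Kd*de/dt
= 3.9*4.7 + 0.03*3.0 + 0.03*(-0.8)
= 18.33 + 0.09 + -0.024
= 18.396


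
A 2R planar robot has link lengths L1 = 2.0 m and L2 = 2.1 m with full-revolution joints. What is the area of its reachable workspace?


r_max = L1 + L2 = 4.1 m
r_min = |L1 - L2| = 0.1 m
Area = pi*(r_max^2 - r_min^2)
= pi*(16.81 - 0.01)
= pi * 16.8
= 52.7788 m^2


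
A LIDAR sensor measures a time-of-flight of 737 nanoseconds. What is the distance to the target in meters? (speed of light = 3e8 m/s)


tof = 737 ns = 7.37e-07 s
dist = c * tof / 2
= 3e8 * 7.37e-07 / 2
= 110.55 m


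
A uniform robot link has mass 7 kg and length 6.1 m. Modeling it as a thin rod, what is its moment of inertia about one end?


I = (1/3) * m * L^2
= (1/3) * 7 * 6.1^2
= 0.333333 * 7 * 37.21
= 86.8233 kg*m^2


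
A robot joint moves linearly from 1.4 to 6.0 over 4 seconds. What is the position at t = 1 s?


s = t/T = 1/4 = 0.25
p(t) = p0 + (pf-p0)*s
= 1.4 + (6.0 - 1.4) * 0.25
= 2.55


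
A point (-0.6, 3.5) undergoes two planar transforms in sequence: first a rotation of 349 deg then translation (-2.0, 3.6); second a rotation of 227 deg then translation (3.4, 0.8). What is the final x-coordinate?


After transform 1:
x1 = cos(349)*-0.6 - sin(349)*3.5 + -2.0 = -1.9211
y1 = sin(349)*-0.6 + cos(349)*3.5 + 3.6 = 7.1502
After transform 2:
x2 = cos(227)*-1.9211 - sin(227)*7.1502 + 3.4
= 9.9395


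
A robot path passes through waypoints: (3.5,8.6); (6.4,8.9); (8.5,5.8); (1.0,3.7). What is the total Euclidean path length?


Segment lengths:
  seg1 = sqrt((2.9)^2 + (0.3)^2) = 2.9155
  seg2 = sqrt((2.1)^2 + (-3.1)^2) = 3.7443
  seg3 = sqrt((-7.5)^2 + (-2.1)^2) = 7.7885
Total = 14.4483


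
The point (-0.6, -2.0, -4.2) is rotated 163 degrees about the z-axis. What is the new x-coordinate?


Rotation about z-axis: x' = x*cos(theta) - y*sin(theta)
= -0.6 * -0.9563 - -2.0 * 0.2924
= 1.1585


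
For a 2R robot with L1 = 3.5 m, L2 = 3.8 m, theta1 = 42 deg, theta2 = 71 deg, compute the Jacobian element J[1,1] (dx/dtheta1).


J[1,1] = -L1*sin(t1) - L2*sin(t1+t2)
= -3.5*sin(42) - 3.8*sin(113)
= -5.8399


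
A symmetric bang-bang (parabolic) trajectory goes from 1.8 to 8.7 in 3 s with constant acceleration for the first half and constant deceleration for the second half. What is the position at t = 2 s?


Symmetric rest-to-rest: each phase covers (pf-p0)/2 in time T/2. 0.5*a*(T/2)^2 = (pf-p0)/2 => a = 4*(pf-p0)/T^2
a = 4*(8.7-1.8)/3^2 = 3.0667
t = 2 is in the deceleration phase (t > T/2).
p = pf - 0.5*a*(T-t)^2 = 8.7 - 0.5*3.0667*1^2
= 7.1667


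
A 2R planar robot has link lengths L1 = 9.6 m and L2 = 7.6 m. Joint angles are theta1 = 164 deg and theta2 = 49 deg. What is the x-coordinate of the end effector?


Convert angles to radians: theta1 = 2.8623, theta2 = 0.8552
x = L1*cos(theta1) + L2*cos(theta1+theta2)
x = -9.2281 + -6.3739
x = -15.602


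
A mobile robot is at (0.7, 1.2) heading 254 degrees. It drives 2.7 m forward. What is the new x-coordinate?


x_new = x0 + d*cos(theta)
= 0.7 + 2.7*cos(254)
= 0.7 + -0.7442
= -0.0442


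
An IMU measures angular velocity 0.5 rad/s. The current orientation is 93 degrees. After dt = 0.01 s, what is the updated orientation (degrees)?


delta_theta = w * dt = 0.5 * 0.01 = 0.005 rad
= 0.2865 deg
theta_new = 93 + 0.2865 = 93.2865 deg


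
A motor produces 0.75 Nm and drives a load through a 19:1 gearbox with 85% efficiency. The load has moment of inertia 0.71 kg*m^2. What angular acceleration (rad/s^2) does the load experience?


tau_out = tau_motor * N * eta
= 0.75 * 19 * 0.85 = 12.1125 Nm
alpha = tau_out / I = 12.1125 / 0.71
= 17.0599 rad/s^2


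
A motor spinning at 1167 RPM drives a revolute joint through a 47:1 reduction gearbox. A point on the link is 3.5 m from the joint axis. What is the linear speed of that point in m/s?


omega_motor = 1167 * 2*pi/60 = 122.208 rad/s
omega_joint = omega_motor / 47 = 2.6002 rad/s
v = omega_joint * r = 2.6002 * 3.5
= 9.1006 m/s


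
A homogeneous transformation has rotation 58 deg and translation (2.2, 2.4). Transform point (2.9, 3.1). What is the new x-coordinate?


x' = cos(theta)*px - sin(theta)*py + tx
= 0.5299*2.9 - 0.848*3.1 + 2.2
= 1.1078


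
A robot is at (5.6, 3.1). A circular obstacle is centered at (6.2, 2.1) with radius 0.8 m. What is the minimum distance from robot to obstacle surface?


center_dist = sqrt((5.6-6.2)^2 + (3.1-2.1)^2)
= sqrt(0.36 + 1.0)
= 1.1662
min_dist = center_dist - radius = 1.1662 - 0.8 = 0.3662 m


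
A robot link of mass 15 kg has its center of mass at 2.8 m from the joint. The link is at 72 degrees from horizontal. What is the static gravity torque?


tau = m*g*L*cos(angle)
= 15 * 9.81 * 2.8 * cos(72 deg)
= 15 * 9.81 * 2.8 * 0.309
= 127.3212 Nm


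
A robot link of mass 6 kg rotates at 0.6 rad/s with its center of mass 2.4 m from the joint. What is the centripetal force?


F = m * omega^2 * r
= 6 * 0.6^2 * 2.4
= 6 * 0.36 * 2.4
= 5.184 N


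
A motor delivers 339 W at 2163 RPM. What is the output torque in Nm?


omega = 2163 * 2*pi/60 = 226.5088 rad/s
tau = P / omega = 339 / 226.5088
= 1.4966 Nm


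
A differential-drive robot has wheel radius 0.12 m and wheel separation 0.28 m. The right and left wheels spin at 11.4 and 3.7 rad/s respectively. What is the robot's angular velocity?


vR = r*wR = 0.12*11.4 = 1.368 m/s
vL = r*wL = 0.12*3.7 = 0.444 m/s
v = (vR+vL)/2 = 0.906 m/s
omega = (vR-vL)/L = 3.3 rad/s
angular velocity = 3.3 rad/s


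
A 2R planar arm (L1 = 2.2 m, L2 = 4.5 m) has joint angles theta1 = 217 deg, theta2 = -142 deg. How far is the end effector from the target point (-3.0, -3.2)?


End effector via forward kinematics:
x = L1*cos(t1) + L2*cos(t1+t2) = -0.5923
y = L1*sin(t1) + L2*sin(t1+t2) = 3.0227
Distance to target:
d = sqrt((-3.0 - -0.5923)^2 + (-3.2 - 3.0227)^2)
= sqrt(5.797 + 38.7217)
= 6.6722 m


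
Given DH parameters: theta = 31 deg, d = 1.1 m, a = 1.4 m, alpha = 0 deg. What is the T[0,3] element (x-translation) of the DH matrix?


T[0,3] = a * cos(theta)
= 1.4 * cos(31 deg)
= 1.4 * 0.8572
= 1.2


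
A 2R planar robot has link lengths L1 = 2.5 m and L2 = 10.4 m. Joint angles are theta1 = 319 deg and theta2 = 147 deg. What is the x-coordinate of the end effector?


Convert angles to radians: theta1 = 5.5676, theta2 = 2.5656
x = L1*cos(theta1) + L2*cos(theta1+theta2)
x = 1.8868 + -2.8666
x = -0.9799


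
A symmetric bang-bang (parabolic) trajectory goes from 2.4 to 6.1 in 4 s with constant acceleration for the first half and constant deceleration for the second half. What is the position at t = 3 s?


Symmetric rest-to-rest: each phase covers (pf-p0)/2 in time T/2. 0.5*a*(T/2)^2 = (pf-p0)/2 => a = 4*(pf-p0)/T^2
a = 4*(6.1-2.4)/4^2 = 0.925
t = 3 is in the deceleration phase (t > T/2).
p = pf - 0.5*a*(T-t)^2 = 6.1 - 0.5*0.925*1^2
= 5.6375


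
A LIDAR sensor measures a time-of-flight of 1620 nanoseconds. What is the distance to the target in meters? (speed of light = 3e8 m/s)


tof = 1620 ns = 1.62e-06 s
dist = c * tof / 2
= 3e8 * 1.62e-06 / 2
= 243.0 m


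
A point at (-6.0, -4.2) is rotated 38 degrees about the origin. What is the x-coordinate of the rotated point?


x' = x*cos(theta) - y*sin(theta)
cos(38 deg) = 0.788, sin(38 deg) = 0.6157
x' = -6.0 * 0.788 - -4.2 * 0.6157
= -4.7281 - -2.5858
= -2.1423


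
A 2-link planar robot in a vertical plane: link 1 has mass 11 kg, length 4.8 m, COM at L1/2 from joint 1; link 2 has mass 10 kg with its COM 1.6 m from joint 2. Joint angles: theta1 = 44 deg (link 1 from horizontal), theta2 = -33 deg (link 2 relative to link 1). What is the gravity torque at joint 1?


Horizontal distance from joint 1 to link-1 COM:
  x_c1 = (L1/2)*cos(t1) = 2.4 * 0.7193 = 1.7264 m
Horizontal distance from joint 1 to link-2 COM:
  x_c2 = L1*cos(t1) + Lc2*cos(t1+t2)
       = 4.8*0.7193 + 1.6*0.9816 = 5.0234 m
tau1 = m1*g*x_c1 + m2*g*x_c2
     = 11*9.81*1.7264 + 10*9.81*5.0234
     = 186.2975 + 492.7989
     = 679.0964 Nm


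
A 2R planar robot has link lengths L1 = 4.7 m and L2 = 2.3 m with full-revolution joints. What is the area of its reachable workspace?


r_max = L1 + L2 = 7.0 m
r_min = |L1 - L2| = 2.4 m
Area = pi*(r_max^2 - r_min^2)
= pi*(49.0 - 5.76)
= pi * 43.24
= 135.8425 m^2


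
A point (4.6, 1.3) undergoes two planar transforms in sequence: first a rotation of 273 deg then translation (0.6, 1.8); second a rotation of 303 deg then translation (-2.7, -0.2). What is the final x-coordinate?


After transform 1:
x1 = cos(273)*4.6 - sin(273)*1.3 + 0.6 = 2.139
y1 = sin(273)*4.6 + cos(273)*1.3 + 1.8 = -2.7257
After transform 2:
x2 = cos(303)*2.139 - sin(303)*-2.7257 + -2.7
= -3.821


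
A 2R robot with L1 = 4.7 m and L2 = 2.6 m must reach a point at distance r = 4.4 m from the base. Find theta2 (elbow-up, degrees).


cos(theta2) = (r^2 - L1^2 - L2^2) / (2*L1*L2)
cos(theta2) = (19.36 - 22.09 - 6.76) / 24.44
cos(theta2) = -0.388298
theta2 = 112.8486 degrees


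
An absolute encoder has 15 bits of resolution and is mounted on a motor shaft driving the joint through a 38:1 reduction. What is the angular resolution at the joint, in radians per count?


counts = 2^15 = 32768
effective counts at joint = 32768 * 38 = 1245184
resolution = 2*pi / 1245184
= 5.0460e-06 rad/count


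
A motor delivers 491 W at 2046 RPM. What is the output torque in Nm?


omega = 2046 * 2*pi/60 = 214.2566 rad/s
tau = P / omega = 491 / 214.2566
= 2.2916 Nm


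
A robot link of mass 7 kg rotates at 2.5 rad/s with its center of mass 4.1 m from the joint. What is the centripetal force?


F = m * omega^2 * r
= 7 * 2.5^2 * 4.1
= 7 * 6.25 * 4.1
= 179.375 N


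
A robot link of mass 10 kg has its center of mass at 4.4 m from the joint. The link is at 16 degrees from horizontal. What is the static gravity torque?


tau = m*g*L*cos(angle)
= 10 * 9.81 * 4.4 * cos(16 deg)
= 10 * 9.81 * 4.4 * 0.9613
= 414.919 Nm


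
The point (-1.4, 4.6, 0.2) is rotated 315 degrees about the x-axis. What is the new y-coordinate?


Rotation about x-axis: y' = y*cos(theta) - z*sin(theta)
= 4.6 * 0.7071 - 0.2 * -0.7071
= 3.3941


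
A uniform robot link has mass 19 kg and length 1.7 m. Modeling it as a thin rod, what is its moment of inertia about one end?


I = (1/3) * m * L^2
= (1/3) * 19 * 1.7^2
= 0.333333 * 19 * 2.89
= 18.3033 kg*m^2


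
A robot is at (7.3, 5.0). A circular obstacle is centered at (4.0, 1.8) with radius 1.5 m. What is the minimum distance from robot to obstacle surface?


center_dist = sqrt((7.3-4.0)^2 + (5.0-1.8)^2)
= sqrt(10.89 + 10.24)
= 4.5967
min_dist = center_dist - radius = 4.5967 - 1.5 = 3.0967 m


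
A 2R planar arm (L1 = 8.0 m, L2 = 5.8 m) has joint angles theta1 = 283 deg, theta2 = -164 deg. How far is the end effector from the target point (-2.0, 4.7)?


End effector via forward kinematics:
x = L1*cos(t1) + L2*cos(t1+t2) = -1.0123
y = L1*sin(t1) + L2*sin(t1+t2) = -2.7222
Distance to target:
d = sqrt((-2.0 - -1.0123)^2 + (4.7 - -2.7222)^2)
= sqrt(0.9756 + 55.0886)
= 7.4876 m


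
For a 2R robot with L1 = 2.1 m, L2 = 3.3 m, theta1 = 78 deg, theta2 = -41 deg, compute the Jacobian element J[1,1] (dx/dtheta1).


J[1,1] = -L1*sin(t1) - L2*sin(t1+t2)
= -2.1*sin(78) - 3.3*sin(37)
= -4.0401


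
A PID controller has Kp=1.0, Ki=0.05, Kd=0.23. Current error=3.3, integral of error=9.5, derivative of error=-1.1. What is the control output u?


u = Kp*e + Ki*int(e) + Kd*de/dt
= 1.0*3.3 + 0.05*9.5 + 0.23*(-1.1)
= 3.3 + 0.475 + -0.253
= 3.522


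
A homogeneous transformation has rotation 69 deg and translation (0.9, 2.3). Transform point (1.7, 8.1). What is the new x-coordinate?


x' = cos(theta)*px - sin(theta)*py + tx
= 0.3584*1.7 - 0.9336*8.1 + 0.9
= -6.0528


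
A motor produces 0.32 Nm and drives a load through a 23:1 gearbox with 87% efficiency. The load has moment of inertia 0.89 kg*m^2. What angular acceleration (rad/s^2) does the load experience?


tau_out = tau_motor * N * eta
= 0.32 * 23 * 0.87 = 6.4032 Nm
alpha = tau_out / I = 6.4032 / 0.89
= 7.1946 rad/s^2


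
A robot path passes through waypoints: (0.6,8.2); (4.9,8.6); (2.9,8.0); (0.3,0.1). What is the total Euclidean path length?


Segment lengths:
  seg1 = sqrt((4.3)^2 + (0.4)^2) = 4.3186
  seg2 = sqrt((-2.0)^2 + (-0.6)^2) = 2.0881
  seg3 = sqrt((-2.6)^2 + (-7.9)^2) = 8.3169
Total = 14.7235


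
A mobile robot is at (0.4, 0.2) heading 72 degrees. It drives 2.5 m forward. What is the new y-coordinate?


y_new = y0 + d*sin(theta)
= 0.2 + 2.5*sin(72)
= 0.2 + 2.3776
= 2.5776


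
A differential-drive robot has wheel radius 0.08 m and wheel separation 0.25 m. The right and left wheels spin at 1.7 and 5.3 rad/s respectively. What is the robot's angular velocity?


vR = r*wR = 0.08*1.7 = 0.136 m/s
vL = r*wL = 0.08*5.3 = 0.424 m/s
v = (vR+vL)/2 = 0.28 m/s
omega = (vR-vL)/L = -1.152 rad/s
angular velocity = -1.152 rad/s


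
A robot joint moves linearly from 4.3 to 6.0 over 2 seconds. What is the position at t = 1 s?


s = t/T = 1/2 = 0.5
p(t) = p0 + (pf-p0)*s
= 4.3 + (6.0 - 4.3) * 0.5
= 5.15


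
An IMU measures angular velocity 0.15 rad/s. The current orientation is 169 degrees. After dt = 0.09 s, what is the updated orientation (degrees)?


delta_theta = w * dt = 0.15 * 0.09 = 0.0135 rad
= 0.7735 deg
theta_new = 169 + 0.7735 = 169.7735 deg


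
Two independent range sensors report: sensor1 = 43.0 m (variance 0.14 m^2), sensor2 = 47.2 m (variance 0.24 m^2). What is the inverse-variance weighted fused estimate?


w1 = (1/var1) / (1/var1 + 1/var2)
   = 7.1429 / (7.1429 + 4.1667) = 0.6316
w2 = 1 - w1 = 0.3684
fused = w1*s1 + w2*s2 = 27.1579 + 17.3895
= 44.5474 m


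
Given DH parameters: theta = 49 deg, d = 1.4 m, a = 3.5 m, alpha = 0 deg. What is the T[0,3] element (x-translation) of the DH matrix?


T[0,3] = a * cos(theta)
= 3.5 * cos(49 deg)
= 3.5 * 0.6561
= 2.2962


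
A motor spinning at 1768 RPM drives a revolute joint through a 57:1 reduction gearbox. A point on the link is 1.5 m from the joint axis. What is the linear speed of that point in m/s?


omega_motor = 1768 * 2*pi/60 = 185.1445 rad/s
omega_joint = omega_motor / 57 = 3.2481 rad/s
v = omega_joint * r = 3.2481 * 1.5
= 4.8722 m/s


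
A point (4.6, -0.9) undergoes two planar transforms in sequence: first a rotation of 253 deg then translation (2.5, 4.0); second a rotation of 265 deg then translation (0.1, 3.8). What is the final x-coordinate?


After transform 1:
x1 = cos(253)*4.6 - sin(253)*-0.9 + 2.5 = 0.2944
y1 = sin(253)*4.6 + cos(253)*-0.9 + 4.0 = -0.1359
After transform 2:
x2 = cos(265)*0.2944 - sin(265)*-0.1359 + 0.1
= -0.061


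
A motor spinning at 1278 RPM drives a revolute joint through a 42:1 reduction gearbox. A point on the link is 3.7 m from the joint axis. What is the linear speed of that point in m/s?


omega_motor = 1278 * 2*pi/60 = 133.8318 rad/s
omega_joint = omega_motor / 42 = 3.1865 rad/s
v = omega_joint * r = 3.1865 * 3.7
= 11.7899 m/s


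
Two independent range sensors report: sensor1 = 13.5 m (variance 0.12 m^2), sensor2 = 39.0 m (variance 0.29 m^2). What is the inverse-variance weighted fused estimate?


w1 = (1/var1) / (1/var1 + 1/var2)
   = 8.3333 / (8.3333 + 3.4483) = 0.7073
w2 = 1 - w1 = 0.2927
fused = w1*s1 + w2*s2 = 9.5488 + 11.4146
= 20.9634 m


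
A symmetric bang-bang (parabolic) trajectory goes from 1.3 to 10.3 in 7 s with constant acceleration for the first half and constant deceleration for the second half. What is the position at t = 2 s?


Symmetric rest-to-rest: each phase covers (pf-p0)/2 in time T/2. 0.5*a*(T/2)^2 = (pf-p0)/2 => a = 4*(pf-p0)/T^2
a = 4*(10.3-1.3)/7^2 = 0.7347
t = 2 is in the acceleration phase (t <= T/2).
p = p0 + 0.5*a*t^2 = 1.3 + 0.5*0.7347*2^2
= 2.7694


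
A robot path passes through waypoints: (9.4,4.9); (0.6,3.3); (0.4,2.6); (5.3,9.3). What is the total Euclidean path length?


Segment lengths:
  seg1 = sqrt((-8.8)^2 + (-1.6)^2) = 8.9443
  seg2 = sqrt((-0.2)^2 + (-0.7)^2) = 0.728
  seg3 = sqrt((4.9)^2 + (6.7)^2) = 8.3006
Total = 17.9729


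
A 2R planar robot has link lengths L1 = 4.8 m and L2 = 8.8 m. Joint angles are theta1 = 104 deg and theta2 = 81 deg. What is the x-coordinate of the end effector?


Convert angles to radians: theta1 = 1.8151, theta2 = 1.4137
x = L1*cos(theta1) + L2*cos(theta1+theta2)
x = -1.1612 + -8.7665
x = -9.9277


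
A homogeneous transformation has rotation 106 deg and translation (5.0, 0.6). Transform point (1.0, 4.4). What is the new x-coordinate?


x' = cos(theta)*px - sin(theta)*py + tx
= -0.2756*1.0 - 0.9613*4.4 + 5.0
= 0.4948


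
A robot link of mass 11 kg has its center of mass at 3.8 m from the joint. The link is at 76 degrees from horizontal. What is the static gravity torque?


tau = m*g*L*cos(angle)
= 11 * 9.81 * 3.8 * cos(76 deg)
= 11 * 9.81 * 3.8 * 0.2419
= 99.202 Nm


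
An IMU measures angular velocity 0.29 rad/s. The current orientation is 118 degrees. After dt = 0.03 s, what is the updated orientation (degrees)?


delta_theta = w * dt = 0.29 * 0.03 = 0.0087 rad
= 0.4985 deg
theta_new = 118 + 0.4985 = 118.4985 deg


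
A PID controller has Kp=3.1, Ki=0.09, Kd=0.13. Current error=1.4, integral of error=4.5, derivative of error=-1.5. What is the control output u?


u = Kp*e + Ki*int(e) + Kd*de/dt
= 3.1*1.4 + 0.09*4.5 + 0.13*(-1.5)
= 4.34 + 0.405 + -0.195
= 4.55


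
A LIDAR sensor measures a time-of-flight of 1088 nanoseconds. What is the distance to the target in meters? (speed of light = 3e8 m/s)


tof = 1088 ns = 1.088e-06 s
dist = c * tof / 2
= 3e8 * 1.088e-06 / 2
= 163.2 m


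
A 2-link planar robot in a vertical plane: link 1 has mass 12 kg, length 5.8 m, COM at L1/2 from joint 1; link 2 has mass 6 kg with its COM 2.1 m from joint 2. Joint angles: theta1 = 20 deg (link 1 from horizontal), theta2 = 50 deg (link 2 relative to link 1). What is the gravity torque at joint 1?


Horizontal distance from joint 1 to link-1 COM:
  x_c1 = (L1/2)*cos(t1) = 2.9 * 0.9397 = 2.7251 m
Horizontal distance from joint 1 to link-2 COM:
  x_c2 = L1*cos(t1) + Lc2*cos(t1+t2)
       = 5.8*0.9397 + 2.1*0.342 = 6.1685 m
tau1 = m1*g*x_c1 + m2*g*x_c2
     = 12*9.81*2.7251 + 6*9.81*6.1685
     = 320.7998 + 363.0755
     = 683.8753 Nm


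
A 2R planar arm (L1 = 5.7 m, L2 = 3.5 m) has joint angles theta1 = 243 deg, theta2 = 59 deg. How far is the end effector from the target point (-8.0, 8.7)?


End effector via forward kinematics:
x = L1*cos(t1) + L2*cos(t1+t2) = -0.733
y = L1*sin(t1) + L2*sin(t1+t2) = -8.0469
Distance to target:
d = sqrt((-8.0 - -0.733)^2 + (8.7 - -8.0469)^2)
= sqrt(52.8089 + 280.4588)
= 18.2556 m


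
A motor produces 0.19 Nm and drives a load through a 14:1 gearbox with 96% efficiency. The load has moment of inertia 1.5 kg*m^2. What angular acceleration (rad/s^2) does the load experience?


tau_out = tau_motor * N * eta
= 0.19 * 14 * 0.96 = 2.5536 Nm
alpha = tau_out / I = 2.5536 / 1.5
= 1.7024 rad/s^2


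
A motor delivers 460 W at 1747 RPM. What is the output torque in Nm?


omega = 1747 * 2*pi/60 = 182.9454 rad/s
tau = P / omega = 460 / 182.9454
= 2.5144 Nm


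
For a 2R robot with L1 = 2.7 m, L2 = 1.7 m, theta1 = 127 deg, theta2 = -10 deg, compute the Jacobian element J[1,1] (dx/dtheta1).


J[1,1] = -L1*sin(t1) - L2*sin(t1+t2)
= -2.7*sin(127) - 1.7*sin(117)
= -3.671


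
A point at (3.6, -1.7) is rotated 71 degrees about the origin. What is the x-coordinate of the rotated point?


x' = x*cos(theta) - y*sin(theta)
cos(71 deg) = 0.3256, sin(71 deg) = 0.9455
x' = 3.6 * 0.3256 - -1.7 * 0.9455
= 1.172 - -1.6074
= 2.7794


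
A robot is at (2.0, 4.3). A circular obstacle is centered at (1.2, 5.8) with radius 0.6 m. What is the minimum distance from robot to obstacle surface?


center_dist = sqrt((2.0-1.2)^2 + (4.3-5.8)^2)
= sqrt(0.64 + 2.25)
= 1.7
min_dist = center_dist - radius = 1.7 - 0.6 = 1.1 m


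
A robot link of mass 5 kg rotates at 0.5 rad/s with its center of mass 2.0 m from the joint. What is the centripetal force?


F = m * omega^2 * r
= 5 * 0.5^2 * 2.0
= 5 * 0.25 * 2.0
= 2.5 N


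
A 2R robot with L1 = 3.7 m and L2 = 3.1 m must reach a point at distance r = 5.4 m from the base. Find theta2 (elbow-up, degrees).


cos(theta2) = (r^2 - L1^2 - L2^2) / (2*L1*L2)
cos(theta2) = (29.16 - 13.69 - 9.61) / 22.94
cos(theta2) = 0.255449
theta2 = 75.1998 degrees


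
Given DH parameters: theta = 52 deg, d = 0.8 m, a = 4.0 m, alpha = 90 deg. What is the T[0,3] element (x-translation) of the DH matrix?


T[0,3] = a * cos(theta)
= 4.0 * cos(52 deg)
= 4.0 * 0.6157
= 2.4626


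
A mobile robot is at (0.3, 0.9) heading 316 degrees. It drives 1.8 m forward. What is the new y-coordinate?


y_new = y0 + d*sin(theta)
= 0.9 + 1.8*sin(316)
= 0.9 + -1.2504
= -0.3504


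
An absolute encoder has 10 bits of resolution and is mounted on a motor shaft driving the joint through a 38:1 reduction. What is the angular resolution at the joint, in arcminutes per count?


counts = 2^10 = 1024
effective counts at joint = 1024 * 38 = 38912
resolution = 360*60 / 38912
= 0.5551 arcmin/count


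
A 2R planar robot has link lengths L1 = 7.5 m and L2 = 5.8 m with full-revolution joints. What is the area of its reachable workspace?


r_max = L1 + L2 = 13.3 m
r_min = |L1 - L2| = 1.7 m
Area = pi*(r_max^2 - r_min^2)
= pi*(176.89 - 2.89)
= pi * 174.0
= 546.6371 m^2


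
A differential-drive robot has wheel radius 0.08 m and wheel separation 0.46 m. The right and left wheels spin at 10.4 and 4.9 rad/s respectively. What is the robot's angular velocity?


vR = r*wR = 0.08*10.4 = 0.832 m/s
vL = r*wL = 0.08*4.9 = 0.392 m/s
v = (vR+vL)/2 = 0.612 m/s
omega = (vR-vL)/L = 0.9565 rad/s
angular velocity = 0.9565 rad/s


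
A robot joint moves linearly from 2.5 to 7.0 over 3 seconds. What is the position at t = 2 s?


s = t/T = 2/3 = 0.6667
p(t) = p0 + (pf-p0)*s
= 2.5 + (7.0 - 2.5) * 0.6667
= 5.5


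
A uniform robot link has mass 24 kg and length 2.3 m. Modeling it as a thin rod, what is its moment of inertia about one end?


I = (1/3) * m * L^2
= (1/3) * 24 * 2.3^2
= 0.333333 * 24 * 5.29
= 42.32 kg*m^2


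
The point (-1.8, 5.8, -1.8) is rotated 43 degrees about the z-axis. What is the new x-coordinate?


Rotation about z-axis: x' = x*cos(theta) - y*sin(theta)
= -1.8 * 0.7314 - 5.8 * 0.682
= -5.272


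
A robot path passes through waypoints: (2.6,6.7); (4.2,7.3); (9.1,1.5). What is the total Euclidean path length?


Segment lengths:
  seg1 = sqrt((1.6)^2 + (0.6)^2) = 1.7088
  seg2 = sqrt((4.9)^2 + (-5.8)^2) = 7.5928
Total = 9.3016


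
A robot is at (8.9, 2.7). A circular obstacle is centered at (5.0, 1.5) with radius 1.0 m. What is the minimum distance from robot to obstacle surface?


center_dist = sqrt((8.9-5.0)^2 + (2.7-1.5)^2)
= sqrt(15.21 + 1.44)
= 4.0804
min_dist = center_dist - radius = 4.0804 - 1.0 = 3.0804 m


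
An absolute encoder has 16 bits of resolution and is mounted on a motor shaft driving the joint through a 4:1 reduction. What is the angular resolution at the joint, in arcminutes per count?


counts = 2^16 = 65536
effective counts at joint = 65536 * 4 = 262144
resolution = 360*60 / 262144
= 0.0824 arcmin/count


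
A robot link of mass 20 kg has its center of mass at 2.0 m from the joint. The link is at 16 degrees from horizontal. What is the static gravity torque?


tau = m*g*L*cos(angle)
= 20 * 9.81 * 2.0 * cos(16 deg)
= 20 * 9.81 * 2.0 * 0.9613
= 377.1991 Nm


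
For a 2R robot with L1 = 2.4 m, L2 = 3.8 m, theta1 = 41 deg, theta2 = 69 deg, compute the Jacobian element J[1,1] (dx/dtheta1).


J[1,1] = -L1*sin(t1) - L2*sin(t1+t2)
= -2.4*sin(41) - 3.8*sin(110)
= -5.1454


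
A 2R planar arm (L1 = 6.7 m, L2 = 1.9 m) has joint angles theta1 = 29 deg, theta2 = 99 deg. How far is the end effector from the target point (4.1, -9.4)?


End effector via forward kinematics:
x = L1*cos(t1) + L2*cos(t1+t2) = 4.6902
y = L1*sin(t1) + L2*sin(t1+t2) = 4.7454
Distance to target:
d = sqrt((4.1 - 4.6902)^2 + (-9.4 - 4.7454)^2)
= sqrt(0.3483 + 200.0936)
= 14.1578 m


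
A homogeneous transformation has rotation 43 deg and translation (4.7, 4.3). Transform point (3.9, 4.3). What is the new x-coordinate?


x' = cos(theta)*px - sin(theta)*py + tx
= 0.7314*3.9 - 0.682*4.3 + 4.7
= 4.6197


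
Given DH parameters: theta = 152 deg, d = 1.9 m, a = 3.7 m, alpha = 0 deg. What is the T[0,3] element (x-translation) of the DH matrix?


T[0,3] = a * cos(theta)
= 3.7 * cos(152 deg)
= 3.7 * -0.8829
= -3.2669


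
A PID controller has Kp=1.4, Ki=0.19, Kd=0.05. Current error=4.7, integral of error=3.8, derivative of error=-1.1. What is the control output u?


u = Kp*e + Ki*int(e) + Kd*de/dt
= 1.4*4.7 + 0.19*3.8 + 0.05*(-1.1)
= 6.58 + 0.722 + -0.055
= 7.247


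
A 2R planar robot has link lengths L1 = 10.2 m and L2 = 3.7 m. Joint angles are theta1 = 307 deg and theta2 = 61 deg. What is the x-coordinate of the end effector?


Convert angles to radians: theta1 = 5.3582, theta2 = 1.0647
x = L1*cos(theta1) + L2*cos(theta1+theta2)
x = 6.1385 + 3.664
x = 9.8025


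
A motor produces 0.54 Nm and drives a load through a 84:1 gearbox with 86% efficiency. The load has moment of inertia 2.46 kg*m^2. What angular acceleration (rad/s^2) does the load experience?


tau_out = tau_motor * N * eta
= 0.54 * 84 * 0.86 = 39.0096 Nm
alpha = tau_out / I = 39.0096 / 2.46
= 15.8576 rad/s^2


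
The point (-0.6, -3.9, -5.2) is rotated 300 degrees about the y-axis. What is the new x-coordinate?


Rotation about y-axis: x' = x*cos(theta) + z*sin(theta)
= -0.6 * 0.5 + -5.2 * -0.866
= 4.2033


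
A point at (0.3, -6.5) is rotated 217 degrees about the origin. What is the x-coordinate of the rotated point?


x' = x*cos(theta) - y*sin(theta)
cos(217 deg) = -0.7986, sin(217 deg) = -0.6018
x' = 0.3 * -0.7986 - -6.5 * -0.6018
= -0.2396 - 3.9118
= -4.1514


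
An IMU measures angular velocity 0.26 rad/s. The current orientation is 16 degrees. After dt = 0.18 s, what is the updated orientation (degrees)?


delta_theta = w * dt = 0.26 * 0.18 = 0.0468 rad
= 2.6814 deg
theta_new = 16 + 2.6814 = 18.6814 deg


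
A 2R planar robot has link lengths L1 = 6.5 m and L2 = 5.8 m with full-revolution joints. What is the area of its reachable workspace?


r_max = L1 + L2 = 12.3 m
r_min = |L1 - L2| = 0.7 m
Area = pi*(r_max^2 - r_min^2)
= pi*(151.29 - 0.49)
= pi * 150.8
= 473.7522 m^2


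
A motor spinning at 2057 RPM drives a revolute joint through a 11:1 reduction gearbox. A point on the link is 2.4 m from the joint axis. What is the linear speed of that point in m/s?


omega_motor = 2057 * 2*pi/60 = 215.4085 rad/s
omega_joint = omega_motor / 11 = 19.5826 rad/s
v = omega_joint * r = 19.5826 * 2.4
= 46.9982 m/s


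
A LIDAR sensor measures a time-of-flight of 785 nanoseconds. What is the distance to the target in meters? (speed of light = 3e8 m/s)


tof = 785 ns = 7.85e-07 s
dist = c * tof / 2
= 3e8 * 7.85e-07 / 2
= 117.75 m


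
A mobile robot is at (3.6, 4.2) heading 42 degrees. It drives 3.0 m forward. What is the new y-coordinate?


y_new = y0 + d*sin(theta)
= 4.2 + 3.0*sin(42)
= 4.2 + 2.0074
= 6.2074


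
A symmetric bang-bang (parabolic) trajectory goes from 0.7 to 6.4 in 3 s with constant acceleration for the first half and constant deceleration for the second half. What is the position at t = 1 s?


Symmetric rest-to-rest: each phase covers (pf-p0)/2 in time T/2. 0.5*a*(T/2)^2 = (pf-p0)/2 => a = 4*(pf-p0)/T^2
a = 4*(6.4-0.7)/3^2 = 2.5333
t = 1 is in the acceleration phase (t <= T/2).
p = p0 + 0.5*a*t^2 = 0.7 + 0.5*2.5333*1^2
= 1.9667


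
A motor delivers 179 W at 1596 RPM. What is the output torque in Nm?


omega = 1596 * 2*pi/60 = 167.1327 rad/s
tau = P / omega = 179 / 167.1327
= 1.071 Nm


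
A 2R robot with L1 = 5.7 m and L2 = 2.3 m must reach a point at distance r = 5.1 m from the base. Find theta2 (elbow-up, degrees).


cos(theta2) = (r^2 - L1^2 - L2^2) / (2*L1*L2)
cos(theta2) = (26.01 - 32.49 - 5.29) / 26.22
cos(theta2) = -0.448894
theta2 = 116.6727 degrees


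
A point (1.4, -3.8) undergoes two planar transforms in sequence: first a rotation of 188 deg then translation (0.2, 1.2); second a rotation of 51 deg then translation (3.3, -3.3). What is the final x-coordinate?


After transform 1:
x1 = cos(188)*1.4 - sin(188)*-3.8 + 0.2 = -1.7152
y1 = sin(188)*1.4 + cos(188)*-3.8 + 1.2 = 4.7682
After transform 2:
x2 = cos(51)*-1.7152 - sin(51)*4.7682 + 3.3
= -1.485


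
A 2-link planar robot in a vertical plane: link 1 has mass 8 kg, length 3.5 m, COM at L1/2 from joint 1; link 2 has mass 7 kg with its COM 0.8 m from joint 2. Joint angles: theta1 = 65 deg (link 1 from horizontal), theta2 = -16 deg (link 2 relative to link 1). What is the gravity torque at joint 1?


Horizontal distance from joint 1 to link-1 COM:
  x_c1 = (L1/2)*cos(t1) = 1.75 * 0.4226 = 0.7396 m
Horizontal distance from joint 1 to link-2 COM:
  x_c2 = L1*cos(t1) + Lc2*cos(t1+t2)
       = 3.5*0.4226 + 0.8*0.6561 = 2.004 m
tau1 = m1*g*x_c1 + m2*g*x_c2
     = 8*9.81*0.7396 + 7*9.81*2.004
     = 58.0424 + 137.6154
     = 195.6578 Nm


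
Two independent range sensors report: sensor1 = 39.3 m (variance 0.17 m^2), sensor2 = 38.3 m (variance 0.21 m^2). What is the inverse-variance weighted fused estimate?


w1 = (1/var1) / (1/var1 + 1/var2)
   = 5.8824 / (5.8824 + 4.7619) = 0.5526
w2 = 1 - w1 = 0.4474
fused = w1*s1 + w2*s2 = 21.7184 + 17.1342
= 38.8526 m


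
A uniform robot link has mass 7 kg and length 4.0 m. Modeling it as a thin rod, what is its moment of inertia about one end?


I = (1/3) * m * L^2
= (1/3) * 7 * 4.0^2
= 0.333333 * 7 * 16.0
= 37.3333 kg*m^2


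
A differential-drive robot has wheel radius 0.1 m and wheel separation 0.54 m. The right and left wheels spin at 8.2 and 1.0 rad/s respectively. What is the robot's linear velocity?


vR = r*wR = 0.1*8.2 = 0.82 m/s
vL = r*wL = 0.1*1.0 = 0.1 m/s
v = (vR+vL)/2 = 0.46 m/s
omega = (vR-vL)/L = 1.3333 rad/s
linear velocity = 0.46 m/s


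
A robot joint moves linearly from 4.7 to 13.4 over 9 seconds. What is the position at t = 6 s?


s = t/T = 6/9 = 0.6667
p(t) = p0 + (pf-p0)*s
= 4.7 + (13.4 - 4.7) * 0.6667
= 10.5


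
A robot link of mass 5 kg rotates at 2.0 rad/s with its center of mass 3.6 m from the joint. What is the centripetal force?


F = m * omega^2 * r
= 5 * 2.0^2 * 3.6
= 5 * 4.0 * 3.6
= 72.0 N


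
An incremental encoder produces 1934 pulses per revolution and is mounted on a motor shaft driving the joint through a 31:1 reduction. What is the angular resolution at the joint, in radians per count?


counts per rev = 1934
effective counts at joint = 1934 * 31 = 59954
resolution = 2*pi / 59954
= 1.0480e-04 rad/count


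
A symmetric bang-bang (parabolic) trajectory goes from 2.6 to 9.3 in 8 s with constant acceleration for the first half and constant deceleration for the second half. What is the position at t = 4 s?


Symmetric rest-to-rest: each phase covers (pf-p0)/2 in time T/2. 0.5*a*(T/2)^2 = (pf-p0)/2 => a = 4*(pf-p0)/T^2
a = 4*(9.3-2.6)/8^2 = 0.4188
t = 4 is in the acceleration phase (t <= T/2).
p = p0 + 0.5*a*t^2 = 2.6 + 0.5*0.4188*4^2
= 5.95


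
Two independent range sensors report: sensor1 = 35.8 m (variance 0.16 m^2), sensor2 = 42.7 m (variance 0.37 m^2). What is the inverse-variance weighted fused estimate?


w1 = (1/var1) / (1/var1 + 1/var2)
   = 6.25 / (6.25 + 2.7027) = 0.6981
w2 = 1 - w1 = 0.3019
fused = w1*s1 + w2*s2 = 24.9925 + 12.8906
= 37.883 m


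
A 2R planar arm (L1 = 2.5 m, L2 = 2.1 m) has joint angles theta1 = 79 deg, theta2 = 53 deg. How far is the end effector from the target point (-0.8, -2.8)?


End effector via forward kinematics:
x = L1*cos(t1) + L2*cos(t1+t2) = -0.9282
y = L1*sin(t1) + L2*sin(t1+t2) = 4.0147
Distance to target:
d = sqrt((-0.8 - -0.9282)^2 + (-2.8 - 4.0147)^2)
= sqrt(0.0164 + 46.4398)
= 6.8159 m


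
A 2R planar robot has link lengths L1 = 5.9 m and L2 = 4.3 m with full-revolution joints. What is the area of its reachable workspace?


r_max = L1 + L2 = 10.2 m
r_min = |L1 - L2| = 1.6 m
Area = pi*(r_max^2 - r_min^2)
= pi*(104.04 - 2.56)
= pi * 101.48
= 318.8088 m^2


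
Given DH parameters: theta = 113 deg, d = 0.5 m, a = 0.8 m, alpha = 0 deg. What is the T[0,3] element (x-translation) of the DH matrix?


T[0,3] = a * cos(theta)
= 0.8 * cos(113 deg)
= 0.8 * -0.3907
= -0.3126


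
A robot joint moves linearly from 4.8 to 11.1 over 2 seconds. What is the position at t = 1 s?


s = t/T = 1/2 = 0.5
p(t) = p0 + (pf-p0)*s
= 4.8 + (11.1 - 4.8) * 0.5
= 7.95


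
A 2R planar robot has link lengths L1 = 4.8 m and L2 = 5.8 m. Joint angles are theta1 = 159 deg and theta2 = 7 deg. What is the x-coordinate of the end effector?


Convert angles to radians: theta1 = 2.7751, theta2 = 0.1222
x = L1*cos(theta1) + L2*cos(theta1+theta2)
x = -4.4812 + -5.6277
x = -10.1089


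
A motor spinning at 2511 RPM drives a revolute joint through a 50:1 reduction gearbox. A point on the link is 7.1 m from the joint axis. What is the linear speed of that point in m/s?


omega_motor = 2511 * 2*pi/60 = 262.9513 rad/s
omega_joint = omega_motor / 50 = 5.259 rad/s
v = omega_joint * r = 5.259 * 7.1
= 37.3391 m/s


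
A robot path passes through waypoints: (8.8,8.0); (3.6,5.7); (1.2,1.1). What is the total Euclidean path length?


Segment lengths:
  seg1 = sqrt((-5.2)^2 + (-2.3)^2) = 5.6859
  seg2 = sqrt((-2.4)^2 + (-4.6)^2) = 5.1884
Total = 10.8744


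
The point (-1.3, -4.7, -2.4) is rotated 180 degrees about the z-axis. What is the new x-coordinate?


Rotation about z-axis: x' = x*cos(theta) - y*sin(theta)
= -1.3 * -1.0 - -4.7 * 0.0
= 1.3


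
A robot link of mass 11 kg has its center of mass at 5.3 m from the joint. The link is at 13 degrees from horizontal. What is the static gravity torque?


tau = m*g*L*cos(angle)
= 11 * 9.81 * 5.3 * cos(13 deg)
= 11 * 9.81 * 5.3 * 0.9744
= 557.2647 Nm


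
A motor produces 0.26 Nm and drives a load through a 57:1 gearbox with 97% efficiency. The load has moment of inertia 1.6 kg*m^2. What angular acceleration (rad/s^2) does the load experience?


tau_out = tau_motor * N * eta
= 0.26 * 57 * 0.97 = 14.3754 Nm
alpha = tau_out / I = 14.3754 / 1.6
= 8.9846 rad/s^2


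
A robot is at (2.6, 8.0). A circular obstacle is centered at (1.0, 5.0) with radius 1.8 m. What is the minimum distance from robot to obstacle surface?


center_dist = sqrt((2.6-1.0)^2 + (8.0-5.0)^2)
= sqrt(2.56 + 9.0)
= 3.4
min_dist = center_dist - radius = 3.4 - 1.8 = 1.6 m


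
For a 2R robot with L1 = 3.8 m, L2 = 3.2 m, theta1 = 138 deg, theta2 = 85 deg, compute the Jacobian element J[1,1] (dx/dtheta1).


J[1,1] = -L1*sin(t1) - L2*sin(t1+t2)
= -3.8*sin(138) - 3.2*sin(223)
= -0.3603


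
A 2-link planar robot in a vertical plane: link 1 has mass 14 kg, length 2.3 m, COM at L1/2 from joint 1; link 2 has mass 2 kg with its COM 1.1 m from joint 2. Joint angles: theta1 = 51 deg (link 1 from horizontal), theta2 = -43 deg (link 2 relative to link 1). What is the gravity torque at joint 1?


Horizontal distance from joint 1 to link-1 COM:
  x_c1 = (L1/2)*cos(t1) = 1.15 * 0.6293 = 0.7237 m
Horizontal distance from joint 1 to link-2 COM:
  x_c2 = L1*cos(t1) + Lc2*cos(t1+t2)
       = 2.3*0.6293 + 1.1*0.9903 = 2.5367 m
tau1 = m1*g*x_c1 + m2*g*x_c2
     = 14*9.81*0.7237 + 2*9.81*2.5367
     = 99.3955 + 49.7707
     = 149.1662 Nm


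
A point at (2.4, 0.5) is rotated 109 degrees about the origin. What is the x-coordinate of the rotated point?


x' = x*cos(theta) - y*sin(theta)
cos(109 deg) = -0.3256, sin(109 deg) = 0.9455
x' = 2.4 * -0.3256 - 0.5 * 0.9455
= -0.7814 - 0.4728
= -1.2541


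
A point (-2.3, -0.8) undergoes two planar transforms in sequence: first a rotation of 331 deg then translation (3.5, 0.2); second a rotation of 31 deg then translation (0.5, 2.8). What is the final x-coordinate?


After transform 1:
x1 = cos(331)*-2.3 - sin(331)*-0.8 + 3.5 = 1.1005
y1 = sin(331)*-2.3 + cos(331)*-0.8 + 0.2 = 0.6154
After transform 2:
x2 = cos(31)*1.1005 - sin(31)*0.6154 + 0.5
= 1.1264
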